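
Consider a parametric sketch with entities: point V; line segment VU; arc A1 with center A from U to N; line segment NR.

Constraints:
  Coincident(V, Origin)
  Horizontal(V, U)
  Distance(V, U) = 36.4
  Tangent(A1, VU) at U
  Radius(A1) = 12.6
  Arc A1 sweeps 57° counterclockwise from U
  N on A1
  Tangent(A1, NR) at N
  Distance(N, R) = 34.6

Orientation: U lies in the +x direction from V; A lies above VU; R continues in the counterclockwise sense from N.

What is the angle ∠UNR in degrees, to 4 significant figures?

151.5°

V is at the origin; V and U share the same y with |VU| = 36.4 and U on the +x side, so U = (36.40, 0.000). Since A1 is tangent to VU there, AU ⟂ VU, so A = U + (0, 12.6) = (36.40, 12.60). On A1, U sits at bearing -90° from A; a 57° counterclockwise sweep puts N at bearing -33°, so N = A + 12.6·(cos -33°, sin -33°) = (46.97, 5.738). The tangent condition forces AN to be normal to NR, so NR runs along (−sin -33°, cos -33°); with |NR| = 34.6, R = (65.81, 34.76). Then cos ∠UNR = NU·NR / (|NU||NR|), giving 151.5°.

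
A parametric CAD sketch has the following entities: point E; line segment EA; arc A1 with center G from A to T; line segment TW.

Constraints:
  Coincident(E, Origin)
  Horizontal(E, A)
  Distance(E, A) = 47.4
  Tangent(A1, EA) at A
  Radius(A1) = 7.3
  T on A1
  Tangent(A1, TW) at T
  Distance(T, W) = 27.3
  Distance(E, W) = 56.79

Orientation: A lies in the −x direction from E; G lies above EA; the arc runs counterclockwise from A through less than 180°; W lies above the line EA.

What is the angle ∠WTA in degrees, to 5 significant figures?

130.56°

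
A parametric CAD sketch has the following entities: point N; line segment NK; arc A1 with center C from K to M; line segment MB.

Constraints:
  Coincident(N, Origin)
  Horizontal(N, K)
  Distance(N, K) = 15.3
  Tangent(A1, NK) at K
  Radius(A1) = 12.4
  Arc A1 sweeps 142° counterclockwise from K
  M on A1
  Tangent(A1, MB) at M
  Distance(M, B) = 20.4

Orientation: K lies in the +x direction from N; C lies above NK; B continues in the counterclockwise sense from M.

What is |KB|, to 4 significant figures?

35.74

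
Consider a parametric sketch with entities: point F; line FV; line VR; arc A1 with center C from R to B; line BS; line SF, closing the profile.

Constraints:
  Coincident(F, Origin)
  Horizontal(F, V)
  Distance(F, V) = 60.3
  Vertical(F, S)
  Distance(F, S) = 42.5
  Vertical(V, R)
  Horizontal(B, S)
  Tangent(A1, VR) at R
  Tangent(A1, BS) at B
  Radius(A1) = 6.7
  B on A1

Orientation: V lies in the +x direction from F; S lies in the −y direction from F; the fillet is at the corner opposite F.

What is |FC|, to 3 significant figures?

64.5

F and S share the same x with |FS| = 42.5 and S on the −y side, so S = (0.00, -42.5). The virtual corner opposite F is at (60.3, -42.5). Tangency of A1 to VR means the radius CR is perpendicular to VR and A1 meets BS tangentially, so CB is at right angles to BS, with radius 6.7, so the center C sits 6.7 in from both sides at C = (53.6, -35.8). Then |FC| = |C − F| = 64.5.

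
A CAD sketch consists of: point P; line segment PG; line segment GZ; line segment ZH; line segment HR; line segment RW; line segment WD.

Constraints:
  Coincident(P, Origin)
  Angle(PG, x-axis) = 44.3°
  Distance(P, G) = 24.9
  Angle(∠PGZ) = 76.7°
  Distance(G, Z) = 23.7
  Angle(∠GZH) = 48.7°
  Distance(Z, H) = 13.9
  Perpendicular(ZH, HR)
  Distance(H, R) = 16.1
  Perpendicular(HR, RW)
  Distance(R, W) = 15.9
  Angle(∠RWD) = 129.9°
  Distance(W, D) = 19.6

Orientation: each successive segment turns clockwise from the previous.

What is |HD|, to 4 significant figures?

28.49

P is at the origin; PG runs at 44.3° with length 24.9, so G = (17.82, 17.39). ∠PGZ = 76.7° gives GZ at -59.00° from the x-axis; with |GZ| = 23.7, Z = (30.03, -2.924). ∠GZH = 48.7° gives ZH at 169.7° from the x-axis; with |ZH| = 13.9, H = (16.35, -0.4390). The perpendicularity gives HR at right angles to ZH, so HR runs at 79.70°; with |HR| = 16.1, R = (19.23, 15.40). HR is perpendicular to RW, so RW runs at -10.30°; with |RW| = 15.9, W = (34.87, 12.56). ∠RWD = 129.9° gives WD at -60.40° from the x-axis; with |WD| = 19.6, D = (44.55, -4.483). Then |HD| = |D − H| = 28.49.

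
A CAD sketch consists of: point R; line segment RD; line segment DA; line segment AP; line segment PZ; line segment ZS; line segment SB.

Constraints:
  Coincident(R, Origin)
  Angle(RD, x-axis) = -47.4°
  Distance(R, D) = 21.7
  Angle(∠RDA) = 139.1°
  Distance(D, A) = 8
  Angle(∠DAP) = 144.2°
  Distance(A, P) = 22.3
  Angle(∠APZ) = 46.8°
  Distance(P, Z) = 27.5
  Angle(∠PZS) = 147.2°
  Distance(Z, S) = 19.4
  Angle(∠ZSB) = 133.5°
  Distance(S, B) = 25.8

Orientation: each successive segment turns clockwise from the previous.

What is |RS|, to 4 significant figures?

4.010

R is at the origin; RD runs at -47.4° with length 21.7, so D = (14.69, -15.97). ∠RDA = 139.1° gives DA at -88.30° from the x-axis; with |DA| = 8.0, A = (14.93, -23.97). ∠DAP = 144.2° gives AP at -124.1° from the x-axis; with |AP| = 22.3, P = (2.423, -42.44). ∠APZ = 46.8° gives PZ at 102.7° from the x-axis; with |PZ| = 27.5, Z = (-3.622, -15.61). ∠PZS = 147.2° gives ZS at 69.90° from the x-axis; with |ZS| = 19.4, S = (3.045, 2.610). Then |RS| = |S − R| = 4.010.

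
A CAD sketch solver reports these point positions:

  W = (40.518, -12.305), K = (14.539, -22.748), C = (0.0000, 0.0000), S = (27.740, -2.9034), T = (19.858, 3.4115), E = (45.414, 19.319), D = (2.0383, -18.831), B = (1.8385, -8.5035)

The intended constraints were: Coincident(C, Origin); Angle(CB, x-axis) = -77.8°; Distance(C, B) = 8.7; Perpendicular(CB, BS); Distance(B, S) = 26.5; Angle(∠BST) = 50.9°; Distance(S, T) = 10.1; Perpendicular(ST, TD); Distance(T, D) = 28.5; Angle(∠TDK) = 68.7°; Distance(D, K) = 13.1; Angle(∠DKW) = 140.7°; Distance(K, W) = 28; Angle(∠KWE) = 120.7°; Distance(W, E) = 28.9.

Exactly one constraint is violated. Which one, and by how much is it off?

Distance(W, E) = 28.9 — off by 3.10.

C = (0.00, 0.00) ✓; CB at -77.80° ✓; |CB| = 8.700 ✓; ∠(CB, BS) = 90.00° ✓; |BS| = 26.50 ✓; ∠BST = 50.90° ✓; |ST| = 10.10 ✓; ∠(ST, TD) = 90.00° ✓; |TD| = 28.50 ✓; ∠TDK = 68.70° ✓; |DK| = 13.10 ✓; ∠DKW = 140.7° ✓; |KW| = 28.00 ✓; ∠KWE = 120.7° ✓; |WE| = 32.00 ✗.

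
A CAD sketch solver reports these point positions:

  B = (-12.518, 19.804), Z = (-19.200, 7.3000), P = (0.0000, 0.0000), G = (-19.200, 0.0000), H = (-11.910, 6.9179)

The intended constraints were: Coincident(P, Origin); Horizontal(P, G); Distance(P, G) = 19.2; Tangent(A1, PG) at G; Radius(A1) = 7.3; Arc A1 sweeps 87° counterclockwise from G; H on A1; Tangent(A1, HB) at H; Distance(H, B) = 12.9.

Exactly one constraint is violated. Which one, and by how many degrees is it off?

Tangent(A1, HB) at H — off by 5.70°.

P = (0.00, 0.00) ✓; P.y = 0.00, G.y = 0.00 ✓; |PG| = 19.20 ✓; ∠(ZG, GP) = 90.00° ✓; |ZG| = 7.300 ✓; bearing(Z→H) − bearing(Z→G) = 87.00° ✓; |ZH| = 7.300 ✓; ∠(ZH, HB) = 84.30° ✗; |HB| = 12.90 ✓.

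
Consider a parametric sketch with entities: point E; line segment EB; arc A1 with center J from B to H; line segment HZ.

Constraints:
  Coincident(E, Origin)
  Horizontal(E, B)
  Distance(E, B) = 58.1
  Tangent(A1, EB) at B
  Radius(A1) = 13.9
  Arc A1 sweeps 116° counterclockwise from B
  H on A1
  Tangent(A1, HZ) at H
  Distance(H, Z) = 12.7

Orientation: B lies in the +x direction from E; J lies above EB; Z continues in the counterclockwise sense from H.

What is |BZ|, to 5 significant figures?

32.163

E is at the origin; EB is horizontal with |EB| = 58.1 and B on the +x side, so B = (58.100, 0.0000). The tangent condition forces JB to be normal to EB, so J = B + (0, 13.9) = (58.100, 13.900). On A1, B sits at bearing -90° from J; a 116° counterclockwise sweep puts H at bearing 26°, so H = J + 13.9·(cos 26°, sin 26°) = (70.593, 19.993). The tangent condition forces JH to be normal to HZ, so HZ runs along (−sin 26°, cos 26°); with |HZ| = 12.7, Z = (65.026, 31.408). Then |BZ| = |Z − B| = 32.163.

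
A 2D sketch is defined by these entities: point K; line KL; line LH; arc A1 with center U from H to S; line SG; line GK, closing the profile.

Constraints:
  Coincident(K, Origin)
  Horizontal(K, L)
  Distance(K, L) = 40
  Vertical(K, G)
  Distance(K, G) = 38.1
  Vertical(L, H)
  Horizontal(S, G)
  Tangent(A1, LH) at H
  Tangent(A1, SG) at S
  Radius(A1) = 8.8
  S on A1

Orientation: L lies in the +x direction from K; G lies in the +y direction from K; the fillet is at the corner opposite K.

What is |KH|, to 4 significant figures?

49.58

K is at the origin; KL is horizontal with |KL| = 40.0 and L on the +x side, so L = (40.00, 0.000). K and G share the same x with |KG| = 38.1 and G on the +y side, so G = (0.000, 38.10). The virtual corner opposite K is at (40.00, 38.10). The tangent condition forces UH to be normal to LH and the tangent condition forces US to be normal to SG, with radius 8.8, so the center U sits 8.8 in from both sides at U = (31.20, 29.30). That places the tangent points at H = (40.00, 29.30) on LH and S = (31.20, 38.10) on SG. Then |KH| = |H − K| = 49.58.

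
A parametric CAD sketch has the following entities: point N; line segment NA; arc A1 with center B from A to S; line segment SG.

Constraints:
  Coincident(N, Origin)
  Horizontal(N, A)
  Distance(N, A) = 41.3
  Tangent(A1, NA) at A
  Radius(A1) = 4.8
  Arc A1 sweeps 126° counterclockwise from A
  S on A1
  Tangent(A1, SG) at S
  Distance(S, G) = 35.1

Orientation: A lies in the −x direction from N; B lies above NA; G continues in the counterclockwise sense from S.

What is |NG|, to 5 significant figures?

68.314

N is at the origin; NA is horizontal with |NA| = 41.3 and A on the −x side, so A = (-41.300, 0.0000). The tangent condition forces BA to be normal to NA, so B = A + (0, 4.8) = (-41.300, 4.8000). On A1, A sits at bearing -90° from B; a 126° counterclockwise sweep puts S at bearing 36°, so S = B + 4.8·(cos 36°, sin 36°) = (-37.417, 7.6214). Tangency of A1 to SG means the radius BS is perpendicular to SG, so SG runs along (−sin 36°, cos 36°); with |SG| = 35.1, G = (-58.048, 36.018). Then |NG| = |G − N| = 68.314.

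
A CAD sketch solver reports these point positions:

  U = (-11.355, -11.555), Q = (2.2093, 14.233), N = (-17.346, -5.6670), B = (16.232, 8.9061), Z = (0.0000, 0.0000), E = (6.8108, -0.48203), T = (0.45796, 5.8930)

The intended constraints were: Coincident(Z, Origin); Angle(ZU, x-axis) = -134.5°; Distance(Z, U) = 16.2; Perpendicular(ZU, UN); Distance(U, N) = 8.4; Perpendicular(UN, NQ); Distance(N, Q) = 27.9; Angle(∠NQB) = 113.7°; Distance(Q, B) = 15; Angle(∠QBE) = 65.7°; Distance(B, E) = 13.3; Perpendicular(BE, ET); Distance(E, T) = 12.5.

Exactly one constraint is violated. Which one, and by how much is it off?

Distance(E, T) = 12.5 — off by 3.50.

Z = (0.00, 0.00) ✓; ZU at -134.5° ✓; |ZU| = 16.20 ✓; ∠(ZU, UN) = 90.00° ✓; |UN| = 8.400 ✓; ∠(UN, NQ) = 90.00° ✓; |NQ| = 27.90 ✓; ∠NQB = 113.7° ✓; |QB| = 15.00 ✓; ∠QBE = 65.70° ✓; |BE| = 13.30 ✓; ∠(BE, ET) = 90.00° ✓; |ET| = 9.000 ✗.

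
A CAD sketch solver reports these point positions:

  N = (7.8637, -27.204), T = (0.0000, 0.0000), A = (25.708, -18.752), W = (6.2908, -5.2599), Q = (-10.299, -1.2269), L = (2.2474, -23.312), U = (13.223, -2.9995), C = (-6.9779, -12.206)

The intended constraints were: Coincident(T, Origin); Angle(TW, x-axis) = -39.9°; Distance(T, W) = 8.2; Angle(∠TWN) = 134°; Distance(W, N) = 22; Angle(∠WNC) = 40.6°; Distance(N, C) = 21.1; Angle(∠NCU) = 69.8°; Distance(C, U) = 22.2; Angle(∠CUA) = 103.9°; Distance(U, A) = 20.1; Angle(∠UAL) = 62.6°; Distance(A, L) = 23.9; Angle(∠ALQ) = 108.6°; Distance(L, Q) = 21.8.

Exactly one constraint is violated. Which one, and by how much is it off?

Distance(L, Q) = 21.8 — off by 3.60.

T = (0.00, 0.00) ✓; TW at -39.90° ✓; |TW| = 8.200 ✓; ∠TWN = 134.0° ✓; |WN| = 22.00 ✓; ∠WNC = 40.60° ✓; |NC| = 21.10 ✓; ∠NCU = 69.80° ✓; |CU| = 22.20 ✓; ∠CUA = 103.9° ✓; |UA| = 20.10 ✓; ∠UAL = 62.60° ✓; |AL| = 23.90 ✓; ∠ALQ = 108.6° ✓; |LQ| = 25.40 ✗.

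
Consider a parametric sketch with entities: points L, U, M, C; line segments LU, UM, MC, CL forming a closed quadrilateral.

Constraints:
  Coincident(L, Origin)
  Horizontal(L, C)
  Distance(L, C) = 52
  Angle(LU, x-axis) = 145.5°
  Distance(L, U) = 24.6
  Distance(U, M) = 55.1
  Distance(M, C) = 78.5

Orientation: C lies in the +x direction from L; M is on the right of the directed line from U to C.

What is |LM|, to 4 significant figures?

43.57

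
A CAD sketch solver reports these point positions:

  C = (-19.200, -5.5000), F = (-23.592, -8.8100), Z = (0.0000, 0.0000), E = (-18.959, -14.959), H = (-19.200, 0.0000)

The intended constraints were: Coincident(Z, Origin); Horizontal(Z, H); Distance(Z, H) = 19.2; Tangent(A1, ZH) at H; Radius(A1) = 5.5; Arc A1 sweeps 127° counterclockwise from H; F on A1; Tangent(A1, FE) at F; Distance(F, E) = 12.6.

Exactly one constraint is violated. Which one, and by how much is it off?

Distance(F, E) = 12.6 — off by 4.90.

Z = (0.00, 0.00) ✓; Z.y = 0.00, H.y = 0.00 ✓; |ZH| = 19.20 ✓; ∠(CH, HZ) = 90.00° ✓; |CH| = 5.500 ✓; bearing(C→F) − bearing(C→H) = 127.0° ✓; |CF| = 5.500 ✓; ∠(CF, FE) = 90.01° ✓; |FE| = 7.699 ✗.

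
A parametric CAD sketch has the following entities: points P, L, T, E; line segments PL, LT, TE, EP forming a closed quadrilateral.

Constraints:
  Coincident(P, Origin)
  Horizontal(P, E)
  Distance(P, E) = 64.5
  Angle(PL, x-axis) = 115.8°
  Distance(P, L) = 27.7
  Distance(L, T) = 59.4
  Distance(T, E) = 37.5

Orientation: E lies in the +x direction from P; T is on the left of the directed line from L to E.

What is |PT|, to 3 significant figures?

57.3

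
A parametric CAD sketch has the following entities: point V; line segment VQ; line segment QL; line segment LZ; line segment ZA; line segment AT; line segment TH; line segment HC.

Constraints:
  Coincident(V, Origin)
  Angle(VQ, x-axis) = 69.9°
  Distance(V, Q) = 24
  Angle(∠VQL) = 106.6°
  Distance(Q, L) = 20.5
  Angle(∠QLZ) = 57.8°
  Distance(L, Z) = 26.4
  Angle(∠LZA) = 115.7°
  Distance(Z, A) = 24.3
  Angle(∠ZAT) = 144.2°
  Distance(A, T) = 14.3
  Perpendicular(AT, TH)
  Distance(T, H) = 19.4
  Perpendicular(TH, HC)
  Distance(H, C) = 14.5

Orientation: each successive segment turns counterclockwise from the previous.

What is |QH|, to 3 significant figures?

15.9

∠ZAT = 144.2° gives AT at 5.60° from the x-axis; with |AT| = 14.3, T = (25.0, -2.36). The perpendicularity gives TH at right angles to AT, so TH runs at 95.6°; with |TH| = 19.4, H = (23.1, 17.0). Then |QH| = |H − Q| = 15.9.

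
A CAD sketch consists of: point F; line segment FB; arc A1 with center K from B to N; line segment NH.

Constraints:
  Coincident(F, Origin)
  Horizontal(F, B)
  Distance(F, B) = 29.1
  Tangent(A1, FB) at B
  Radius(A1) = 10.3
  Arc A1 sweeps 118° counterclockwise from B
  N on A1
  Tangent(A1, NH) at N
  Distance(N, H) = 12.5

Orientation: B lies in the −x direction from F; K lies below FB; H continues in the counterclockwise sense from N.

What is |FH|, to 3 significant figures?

41.6

F is at the origin; F and B share the same y with |FB| = 29.1 and B on the −x side, so B = (-29.1, 0.00). The tangent condition forces KB to be normal to FB, so K = B + (0, -10.3) = (-29.1, -10.3). On A1, B sits at bearing 90° from K; a 118° counterclockwise sweep puts N at bearing 208°, so N = K + 10.3·(cos 208°, sin 208°) = (-38.2, -15.1). The tangent condition forces KN to be normal to NH, so NH runs along (−sin 208°, cos 208°); with |NH| = 12.5, H = (-32.3, -26.2). Then |FH| = |H − F| = 41.6.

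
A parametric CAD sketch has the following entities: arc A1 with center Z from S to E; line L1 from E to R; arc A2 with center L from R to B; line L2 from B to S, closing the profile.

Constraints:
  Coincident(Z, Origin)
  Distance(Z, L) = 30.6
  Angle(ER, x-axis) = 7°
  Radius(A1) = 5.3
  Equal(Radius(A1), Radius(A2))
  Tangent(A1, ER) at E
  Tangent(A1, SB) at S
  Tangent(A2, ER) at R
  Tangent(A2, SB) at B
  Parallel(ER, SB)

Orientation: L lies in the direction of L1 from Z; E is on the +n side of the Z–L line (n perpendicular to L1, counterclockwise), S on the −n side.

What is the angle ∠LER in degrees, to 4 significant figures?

9.826°

The slot axis is L1's direction at 7.0°, so u = (cos 7.0°, sin 7.0°) = (0.9925, 0.1219) and n = (−sin 7.0°, cos 7.0°) = (-0.1219, 0.9925). Z is at the origin and L lies 30.6 along u from Z, so L = 30.6·u = (30.37, 3.729). Tangency of A1 to both parallel lines with radius 5.3 puts E and S at Z ± 5.3·n: E = (-0.6459, 5.260), S = (0.6459, -5.260). Equal radii place R and B the same way about L: R = L + 5.3·n = (29.73, 8.990), B = L − 5.3·n = (31.02, -1.531). Then cos ∠LER = EL·ER / (|EL||ER|), giving 9.826°.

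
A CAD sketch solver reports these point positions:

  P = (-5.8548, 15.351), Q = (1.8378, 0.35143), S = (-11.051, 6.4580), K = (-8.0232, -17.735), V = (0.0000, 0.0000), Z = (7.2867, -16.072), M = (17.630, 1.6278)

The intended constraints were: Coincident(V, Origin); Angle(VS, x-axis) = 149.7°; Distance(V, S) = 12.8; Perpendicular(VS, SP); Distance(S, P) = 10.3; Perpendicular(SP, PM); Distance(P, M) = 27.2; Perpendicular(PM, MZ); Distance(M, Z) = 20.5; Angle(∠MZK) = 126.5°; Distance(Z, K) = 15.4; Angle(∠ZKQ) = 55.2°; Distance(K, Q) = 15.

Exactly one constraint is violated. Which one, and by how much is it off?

Distance(K, Q) = 15 — off by 5.60.

V = (0.00, 0.00) ✓; VS at 149.7° ✓; |VS| = 12.80 ✓; ∠(VS, SP) = 90.00° ✓; |SP| = 10.30 ✓; ∠(SP, PM) = 90.00° ✓; |PM| = 27.20 ✓; ∠(PM, MZ) = 90.00° ✓; |MZ| = 20.50 ✓; ∠MZK = 126.5° ✓; |ZK| = 15.40 ✓; ∠ZKQ = 55.20° ✓; |KQ| = 20.60 ✗.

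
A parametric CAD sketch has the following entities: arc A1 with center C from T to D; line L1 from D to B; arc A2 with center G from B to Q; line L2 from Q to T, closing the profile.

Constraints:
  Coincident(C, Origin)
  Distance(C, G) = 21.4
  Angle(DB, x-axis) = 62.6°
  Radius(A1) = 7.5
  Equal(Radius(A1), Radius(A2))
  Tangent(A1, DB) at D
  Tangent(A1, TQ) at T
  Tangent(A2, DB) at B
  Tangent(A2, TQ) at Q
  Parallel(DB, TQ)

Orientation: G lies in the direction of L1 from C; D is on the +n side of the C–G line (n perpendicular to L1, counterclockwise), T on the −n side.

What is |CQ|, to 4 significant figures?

22.68

The slot axis is L1's direction at 62.6°, so u = (cos 62.6°, sin 62.6°) = (0.4602, 0.8878) and n = (−sin 62.6°, cos 62.6°) = (-0.8878, 0.4602). C is at the origin and G lies 21.4 along u from C, so G = 21.4·u = (9.848, 19.00). Tangency of A1 to both parallel lines with radius 7.5 puts D and T at C ± 7.5·n: D = (-6.659, 3.451), T = (6.659, -3.451). Equal radii place B and Q the same way about G: B = G + 7.5·n = (3.190, 22.45), Q = G − 7.5·n = (16.51, 15.55). Then |CQ| = |Q − C| = 22.68.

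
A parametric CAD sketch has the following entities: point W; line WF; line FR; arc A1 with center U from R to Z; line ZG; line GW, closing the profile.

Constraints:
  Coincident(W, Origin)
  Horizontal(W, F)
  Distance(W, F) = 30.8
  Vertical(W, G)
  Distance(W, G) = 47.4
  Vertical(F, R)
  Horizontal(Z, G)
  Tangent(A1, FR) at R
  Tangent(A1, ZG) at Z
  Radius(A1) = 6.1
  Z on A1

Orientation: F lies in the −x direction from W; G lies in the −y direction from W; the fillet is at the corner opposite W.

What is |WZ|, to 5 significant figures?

53.450

The virtual corner opposite W is at (-30.800, -47.400). The tangent condition forces UR to be normal to FR and A1 meets ZG tangentially, so UZ is at right angles to ZG, with radius 6.1, so the center U sits 6.1 in from both sides at U = (-24.700, -41.300). That places the tangent points at R = (-30.800, -41.300) on FR and Z = (-24.700, -47.400) on ZG. Then |WZ| = |Z − W| = 53.450.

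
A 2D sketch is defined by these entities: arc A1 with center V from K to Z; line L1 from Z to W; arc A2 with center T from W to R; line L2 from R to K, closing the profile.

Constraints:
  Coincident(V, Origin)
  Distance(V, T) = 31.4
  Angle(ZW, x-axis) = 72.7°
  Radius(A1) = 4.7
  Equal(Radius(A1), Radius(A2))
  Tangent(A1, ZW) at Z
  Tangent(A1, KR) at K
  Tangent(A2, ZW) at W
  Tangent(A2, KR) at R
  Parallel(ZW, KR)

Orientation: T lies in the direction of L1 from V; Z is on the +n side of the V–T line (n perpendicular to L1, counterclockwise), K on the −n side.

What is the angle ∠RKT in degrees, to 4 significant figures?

8.513°

The slot axis is L1's direction at 72.7°, so u = (cos 72.7°, sin 72.7°) = (0.2974, 0.9548) and n = (−sin 72.7°, cos 72.7°) = (-0.9548, 0.2974). V is at the origin and T lies 31.4 along u from V, so T = 31.4·u = (9.338, 29.98). Tangency of A1 to both parallel lines with radius 4.7 puts Z and K at V ± 4.7·n: Z = (-4.487, 1.398), K = (4.487, -1.398). Equal radii place W and R the same way about T: W = T + 4.7·n = (4.850, 31.38), R = T − 4.7·n = (13.82, 28.58). Then cos ∠RKT = KR·KT / (|KR||KT|), giving 8.513°.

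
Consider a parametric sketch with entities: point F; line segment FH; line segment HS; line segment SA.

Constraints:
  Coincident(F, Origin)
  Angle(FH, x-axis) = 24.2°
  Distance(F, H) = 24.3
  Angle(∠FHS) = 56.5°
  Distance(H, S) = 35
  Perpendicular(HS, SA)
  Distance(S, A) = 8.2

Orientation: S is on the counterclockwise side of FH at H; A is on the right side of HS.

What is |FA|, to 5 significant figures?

35.724

∠FHS = 56.5°, so HS runs at 24.2° + (180° − 56.5°) = 147.70° from the x-axis; with |HS| = 35.0, S = H + 35.0·(cos 147.70°, sin 147.70°) = (-7.4196, 28.663). The perpendicularity gives SA at right angles to HS; with |SA| = 8.2 on the right of HS, A = S + 8.2·(0.53435, 0.84526) = (-3.0380, 35.595). Then |FA| = |A − F| = 35.724.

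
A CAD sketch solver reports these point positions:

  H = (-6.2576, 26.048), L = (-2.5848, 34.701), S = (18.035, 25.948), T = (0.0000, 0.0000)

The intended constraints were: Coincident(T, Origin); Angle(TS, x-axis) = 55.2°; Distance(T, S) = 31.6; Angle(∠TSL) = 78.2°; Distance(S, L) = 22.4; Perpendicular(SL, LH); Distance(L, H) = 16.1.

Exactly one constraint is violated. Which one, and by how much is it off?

Distance(L, H) = 16.1 — off by 6.70.

T = (0.00, 0.00) ✓; TS at 55.20° ✓; |TS| = 31.60 ✓; ∠TSL = 78.20° ✓; |SL| = 22.40 ✓; ∠(SL, LH) = 90.00° ✓; |LH| = 9.400 ✗.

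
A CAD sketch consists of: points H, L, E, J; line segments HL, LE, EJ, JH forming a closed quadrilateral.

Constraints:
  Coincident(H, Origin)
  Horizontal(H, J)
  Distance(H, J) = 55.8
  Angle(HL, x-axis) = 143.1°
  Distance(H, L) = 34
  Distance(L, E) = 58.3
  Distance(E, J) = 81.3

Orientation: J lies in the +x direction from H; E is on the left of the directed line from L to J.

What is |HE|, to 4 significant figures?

66.89

H is at the origin; H and J share the same y with |HJ| = 55.8 and J in +x, so J = (55.8, 0). HL runs at 143.1° with |HL| = 34.0, so L = (-27.19, 20.41). E is determined by |LE| = 58.3 and |EJ| = 81.3 together: it lies at the intersection of circle(L, 58.3) and circle(J, 81.3). With |LJ| = 85.46, the foot of the radical line on LJ is 23.95 from L and the perpendicular offset is √(58.3² − 23.95²) = 53.15. Taking the left-of-LJ solution: E = (8.761, 66.31).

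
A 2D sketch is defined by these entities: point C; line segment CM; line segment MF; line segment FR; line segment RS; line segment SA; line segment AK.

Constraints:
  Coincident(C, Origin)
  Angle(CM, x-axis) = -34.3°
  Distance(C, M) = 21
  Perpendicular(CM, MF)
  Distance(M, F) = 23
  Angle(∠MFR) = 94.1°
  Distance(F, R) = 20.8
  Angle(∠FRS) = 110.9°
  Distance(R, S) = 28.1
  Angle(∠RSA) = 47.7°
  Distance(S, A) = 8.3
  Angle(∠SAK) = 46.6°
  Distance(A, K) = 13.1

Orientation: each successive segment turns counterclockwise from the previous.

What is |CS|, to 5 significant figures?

11.664

∠MFR = 94.1° gives FR at 141.60° from the x-axis; with |FR| = 20.8, R = (14.008, 20.086). ∠FRS = 110.9° gives RS at -149.30° from the x-axis; with |RS| = 28.1, S = (-10.154, 5.7398). Then |CS| = |S − C| = 11.664.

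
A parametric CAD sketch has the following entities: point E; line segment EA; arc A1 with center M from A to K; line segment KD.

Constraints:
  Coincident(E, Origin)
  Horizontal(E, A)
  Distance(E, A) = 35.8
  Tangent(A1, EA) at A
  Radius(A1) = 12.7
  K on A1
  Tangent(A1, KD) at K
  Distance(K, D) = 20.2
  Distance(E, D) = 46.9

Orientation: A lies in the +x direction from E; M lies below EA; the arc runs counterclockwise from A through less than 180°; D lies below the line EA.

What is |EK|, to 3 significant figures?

29.1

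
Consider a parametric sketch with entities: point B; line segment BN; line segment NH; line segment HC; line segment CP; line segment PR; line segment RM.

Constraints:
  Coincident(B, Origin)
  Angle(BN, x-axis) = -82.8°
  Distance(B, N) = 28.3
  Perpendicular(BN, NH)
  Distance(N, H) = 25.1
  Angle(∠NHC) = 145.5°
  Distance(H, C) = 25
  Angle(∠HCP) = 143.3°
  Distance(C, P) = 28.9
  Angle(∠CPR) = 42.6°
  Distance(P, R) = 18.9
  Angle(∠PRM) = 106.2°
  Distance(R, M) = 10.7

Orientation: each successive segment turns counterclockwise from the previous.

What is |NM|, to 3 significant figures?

46.3

B is at the origin; BN runs at -82.8° with length 28.3, so N = (3.55, -28.1). The perpendicularity gives NH at right angles to BN, so NH runs at 7.20°; with |NH| = 25.1, H = (28.4, -24.9). ∠NHC = 145.5° gives HC at 41.7° from the x-axis; with |HC| = 25.0, C = (47.1, -8.30). ∠HCP = 143.3° gives CP at 78.4° from the x-axis; with |CP| = 28.9, P = (52.9, 20.0). ∠CPR = 42.6° gives PR at -144° from the x-axis; with |PR| = 18.9, R = (37.6, 8.95). ∠PRM = 106.2° gives RM at -70.4° from the x-axis; with |RM| = 10.7, M = (41.2, -1.13). Then |NM| = |M − N| = 46.3.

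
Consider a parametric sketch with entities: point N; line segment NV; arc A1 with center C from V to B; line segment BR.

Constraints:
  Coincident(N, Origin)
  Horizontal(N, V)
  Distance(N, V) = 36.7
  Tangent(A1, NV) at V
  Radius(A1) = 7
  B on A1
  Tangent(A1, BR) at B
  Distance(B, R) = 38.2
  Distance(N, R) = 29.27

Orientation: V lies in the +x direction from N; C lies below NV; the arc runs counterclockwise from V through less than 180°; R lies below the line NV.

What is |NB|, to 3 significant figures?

31.8

N is at the origin; NV is horizontal with |NV| = 36.7 and V on the +x side, so V = (36.7, 0.00). Since A1 is tangent to NV there, CV ⟂ NV, so C = V + (0, -7) = (36.7, -7.00). Since CB ⟂ BR (tangency), |CR| = √(7.0² + 38.2²) = 38.8 regardless of where B sits on A1. So R lies on both circle(N, 29.27) and circle(C, 38.8); the below-NV intersection is R = (4.63, -28.9). B is the foot of the tangent from R: B = (31.8, -2.03).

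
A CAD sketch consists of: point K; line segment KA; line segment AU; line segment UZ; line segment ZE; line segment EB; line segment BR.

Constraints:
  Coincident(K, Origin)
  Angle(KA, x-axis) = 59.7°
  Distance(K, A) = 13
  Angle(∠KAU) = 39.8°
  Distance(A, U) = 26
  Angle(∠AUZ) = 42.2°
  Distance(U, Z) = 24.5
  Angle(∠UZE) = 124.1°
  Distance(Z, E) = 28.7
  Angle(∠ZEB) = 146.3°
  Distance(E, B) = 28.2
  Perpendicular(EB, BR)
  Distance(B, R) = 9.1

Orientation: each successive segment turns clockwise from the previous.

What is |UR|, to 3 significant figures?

60.9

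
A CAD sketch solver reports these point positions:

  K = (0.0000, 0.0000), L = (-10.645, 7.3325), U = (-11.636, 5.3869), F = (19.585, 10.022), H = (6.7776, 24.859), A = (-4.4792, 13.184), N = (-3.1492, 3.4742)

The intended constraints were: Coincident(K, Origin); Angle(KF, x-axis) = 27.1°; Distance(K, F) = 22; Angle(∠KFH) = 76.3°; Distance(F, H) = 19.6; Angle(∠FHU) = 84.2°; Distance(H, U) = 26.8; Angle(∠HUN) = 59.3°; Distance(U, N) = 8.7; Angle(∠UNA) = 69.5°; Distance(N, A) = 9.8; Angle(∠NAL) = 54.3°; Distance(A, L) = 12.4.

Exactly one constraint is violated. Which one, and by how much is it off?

Distance(A, L) = 12.4 — off by 3.90.

K = (0.00, 0.00) ✓; KF at 27.10° ✓; |KF| = 22.00 ✓; ∠KFH = 76.30° ✓; |FH| = 19.60 ✓; ∠FHU = 84.20° ✓; |HU| = 26.80 ✓; ∠HUN = 59.30° ✓; |UN| = 8.700 ✓; ∠UNA = 69.50° ✓; |NA| = 9.800 ✓; ∠NAL = 54.30° ✓; |AL| = 8.500 ✗.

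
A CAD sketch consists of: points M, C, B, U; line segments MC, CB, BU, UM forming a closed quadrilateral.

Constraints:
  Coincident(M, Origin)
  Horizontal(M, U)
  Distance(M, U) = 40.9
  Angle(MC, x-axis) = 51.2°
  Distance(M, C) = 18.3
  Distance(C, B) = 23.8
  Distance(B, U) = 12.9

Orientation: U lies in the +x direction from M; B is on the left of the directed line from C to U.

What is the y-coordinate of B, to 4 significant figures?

11.53

M is at the origin; M and U share the same y with |MU| = 40.9 and U in +x, so U = (40.9, 0). MC runs at 51.2° with |MC| = 18.3, so C = (11.47, 14.26). B is determined by |CB| = 23.8 and |BU| = 12.9 together: it lies at the intersection of circle(C, 23.8) and circle(U, 12.9). With |CU| = 32.71, the foot of the radical line on CU is 22.47 from C and the perpendicular offset is √(23.8² − 22.47²) = 7.848. Taking the left-of-CU solution: B = (35.11, 11.53).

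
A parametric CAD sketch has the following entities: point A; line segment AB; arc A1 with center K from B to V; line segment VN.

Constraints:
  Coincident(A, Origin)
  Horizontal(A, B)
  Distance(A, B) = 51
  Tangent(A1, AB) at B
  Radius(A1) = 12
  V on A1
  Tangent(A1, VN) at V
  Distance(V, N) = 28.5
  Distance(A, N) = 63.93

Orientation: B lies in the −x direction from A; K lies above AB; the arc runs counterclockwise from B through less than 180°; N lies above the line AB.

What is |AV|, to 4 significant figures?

42.38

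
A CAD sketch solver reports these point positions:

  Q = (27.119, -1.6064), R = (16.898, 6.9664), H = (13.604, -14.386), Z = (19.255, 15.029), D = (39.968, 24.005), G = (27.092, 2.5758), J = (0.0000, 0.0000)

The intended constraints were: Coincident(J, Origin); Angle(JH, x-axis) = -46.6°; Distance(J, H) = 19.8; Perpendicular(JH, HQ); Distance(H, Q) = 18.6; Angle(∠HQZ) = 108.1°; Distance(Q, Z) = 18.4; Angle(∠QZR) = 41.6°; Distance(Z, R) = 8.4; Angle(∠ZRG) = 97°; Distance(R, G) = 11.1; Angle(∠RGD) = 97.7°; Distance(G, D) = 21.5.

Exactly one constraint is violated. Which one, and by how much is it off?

Distance(G, D) = 21.5 — off by 3.50.

J = (0.00, 0.00) ✓; JH at -46.60° ✓; |JH| = 19.80 ✓; ∠(JH, HQ) = 90.00° ✓; |HQ| = 18.60 ✓; ∠HQZ = 108.1° ✓; |QZ| = 18.40 ✓; ∠QZR = 41.60° ✓; |ZR| = 8.400 ✓; ∠ZRG = 97.01° ✓; |RG| = 11.10 ✓; ∠RGD = 97.70° ✓; |GD| = 25.00 ✗.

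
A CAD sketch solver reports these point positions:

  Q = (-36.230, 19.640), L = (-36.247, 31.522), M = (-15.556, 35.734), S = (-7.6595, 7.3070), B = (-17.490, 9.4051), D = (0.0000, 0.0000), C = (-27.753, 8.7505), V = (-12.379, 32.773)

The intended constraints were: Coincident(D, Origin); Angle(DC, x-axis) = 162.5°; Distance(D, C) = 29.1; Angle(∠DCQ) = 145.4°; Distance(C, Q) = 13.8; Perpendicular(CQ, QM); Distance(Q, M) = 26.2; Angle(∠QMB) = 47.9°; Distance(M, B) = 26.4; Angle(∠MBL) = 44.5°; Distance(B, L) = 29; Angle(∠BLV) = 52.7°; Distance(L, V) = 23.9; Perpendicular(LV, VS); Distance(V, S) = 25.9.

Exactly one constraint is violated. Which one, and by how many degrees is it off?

Perpendicular(LV, VS) — off by 7.50°.

D = (0.00, 0.00) ✓; DC at 162.5° ✓; |DC| = 29.10 ✓; ∠DCQ = 145.4° ✓; |CQ| = 13.80 ✓; ∠(CQ, QM) = 90.00° ✓; |QM| = 26.20 ✓; ∠QMB = 47.90° ✓; |MB| = 26.40 ✓; ∠MBL = 44.50° ✓; |BL| = 29.00 ✓; ∠BLV = 52.70° ✓; |LV| = 23.90 ✓; ∠(LV, VS) = 82.50° ✗; |VS| = 25.90 ✓.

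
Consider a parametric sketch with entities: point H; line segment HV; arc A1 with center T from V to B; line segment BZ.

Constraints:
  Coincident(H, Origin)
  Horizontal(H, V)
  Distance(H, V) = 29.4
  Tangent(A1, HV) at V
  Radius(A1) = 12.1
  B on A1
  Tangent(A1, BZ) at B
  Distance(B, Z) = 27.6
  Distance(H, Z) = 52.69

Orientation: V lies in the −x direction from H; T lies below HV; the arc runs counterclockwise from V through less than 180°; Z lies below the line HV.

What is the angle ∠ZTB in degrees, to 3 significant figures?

66.3°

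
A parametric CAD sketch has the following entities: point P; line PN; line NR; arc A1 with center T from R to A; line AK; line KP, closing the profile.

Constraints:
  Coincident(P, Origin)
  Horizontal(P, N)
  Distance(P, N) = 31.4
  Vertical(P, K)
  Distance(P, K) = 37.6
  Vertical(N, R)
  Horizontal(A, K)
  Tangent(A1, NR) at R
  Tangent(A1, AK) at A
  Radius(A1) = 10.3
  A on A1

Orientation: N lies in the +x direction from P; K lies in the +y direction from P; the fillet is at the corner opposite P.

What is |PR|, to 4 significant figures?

41.61

P is at the origin; P and N share the same y with |PN| = 31.4 and N on the +x side, so N = (31.40, 0.000). PK is vertical with |PK| = 37.6 and K on the +y side, so K = (0.000, 37.60). The virtual corner opposite P is at (31.40, 37.60). A1 meets NR tangentially, so TR is at right angles to NR and the tangent condition forces TA to be normal to AK, with radius 10.3, so the center T sits 10.3 in from both sides at T = (21.10, 27.30). That places the tangent points at R = (31.40, 27.30) on NR and A = (21.10, 37.60) on AK. Then |PR| = |R − P| = 41.61.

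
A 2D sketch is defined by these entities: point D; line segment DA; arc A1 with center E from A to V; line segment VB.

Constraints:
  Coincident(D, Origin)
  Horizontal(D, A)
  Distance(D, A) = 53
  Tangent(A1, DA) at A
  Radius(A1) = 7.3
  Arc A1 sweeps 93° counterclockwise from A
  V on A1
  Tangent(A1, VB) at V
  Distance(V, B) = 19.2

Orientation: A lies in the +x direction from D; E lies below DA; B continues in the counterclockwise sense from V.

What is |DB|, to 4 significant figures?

53.88

On A1, A sits at bearing 90° from E; a 93° counterclockwise sweep puts V at bearing 183°, so V = E + 7.3·(cos 183°, sin 183°) = (45.71, -7.682). A1 meets VB tangentially, so EV is at right angles to VB, so VB runs along (−sin 183°, cos 183°); with |VB| = 19.2, B = (46.71, -26.86). Then |DB| = |B − D| = 53.88.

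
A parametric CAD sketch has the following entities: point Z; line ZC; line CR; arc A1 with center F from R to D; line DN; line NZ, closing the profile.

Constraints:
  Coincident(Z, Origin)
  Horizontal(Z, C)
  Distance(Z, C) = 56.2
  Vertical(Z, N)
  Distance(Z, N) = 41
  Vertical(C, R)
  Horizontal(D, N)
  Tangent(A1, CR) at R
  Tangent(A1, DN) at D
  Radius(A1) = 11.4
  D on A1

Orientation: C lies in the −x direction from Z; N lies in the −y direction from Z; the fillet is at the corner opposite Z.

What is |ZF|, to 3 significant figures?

53.7

Z and N share the same x with |ZN| = 41.0 and N on the −y side, so N = (0.00, -41.0). The virtual corner opposite Z is at (-56.2, -41.0). Since A1 is tangent to CR there, FR ⟂ CR and A1 meets DN tangentially, so FD is at right angles to DN, with radius 11.4, so the center F sits 11.4 in from both sides at F = (-44.8, -29.6). Then |ZF| = |F − Z| = 53.7.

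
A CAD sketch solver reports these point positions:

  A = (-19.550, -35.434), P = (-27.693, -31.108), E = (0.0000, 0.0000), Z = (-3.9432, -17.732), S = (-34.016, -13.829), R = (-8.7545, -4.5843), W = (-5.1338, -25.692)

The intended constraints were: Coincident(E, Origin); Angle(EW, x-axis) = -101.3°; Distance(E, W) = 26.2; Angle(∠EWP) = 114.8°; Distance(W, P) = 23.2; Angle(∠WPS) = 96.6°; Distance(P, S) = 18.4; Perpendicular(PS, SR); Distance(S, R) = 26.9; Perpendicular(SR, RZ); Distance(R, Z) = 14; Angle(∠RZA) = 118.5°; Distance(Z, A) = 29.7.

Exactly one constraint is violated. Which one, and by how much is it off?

Distance(Z, A) = 29.7 — off by 6.10.

E = (0.00, 0.00) ✓; EW at -101.3° ✓; |EW| = 26.20 ✓; ∠EWP = 114.8° ✓; |WP| = 23.20 ✓; ∠WPS = 96.60° ✓; |PS| = 18.40 ✓; ∠(PS, SR) = 90.00° ✓; |SR| = 26.90 ✓; ∠(SR, RZ) = 90.00° ✓; |RZ| = 14.00 ✓; ∠RZA = 118.5° ✓; |ZA| = 23.60 ✗.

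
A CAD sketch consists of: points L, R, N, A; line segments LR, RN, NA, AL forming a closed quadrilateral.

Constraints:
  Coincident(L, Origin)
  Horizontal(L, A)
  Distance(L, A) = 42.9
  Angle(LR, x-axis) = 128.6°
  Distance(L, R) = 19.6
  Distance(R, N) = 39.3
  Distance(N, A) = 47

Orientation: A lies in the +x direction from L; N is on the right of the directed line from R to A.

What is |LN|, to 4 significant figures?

21.66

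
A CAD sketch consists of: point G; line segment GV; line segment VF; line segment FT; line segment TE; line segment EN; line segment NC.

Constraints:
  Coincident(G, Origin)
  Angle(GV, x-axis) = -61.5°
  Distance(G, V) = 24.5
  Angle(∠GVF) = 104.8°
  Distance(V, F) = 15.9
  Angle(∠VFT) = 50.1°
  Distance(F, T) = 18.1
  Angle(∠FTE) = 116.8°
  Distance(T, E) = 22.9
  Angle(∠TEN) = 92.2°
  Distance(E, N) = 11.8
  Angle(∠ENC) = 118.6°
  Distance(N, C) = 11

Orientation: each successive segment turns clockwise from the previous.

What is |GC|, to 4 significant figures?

29.94

∠TEN = 92.2° gives EN at -57.60° from the x-axis; with |EN| = 11.8, N = (25.16, -12.81). ∠ENC = 118.6° gives NC at -119.0° from the x-axis; with |NC| = 11.0, C = (19.83, -22.43). Then |GC| = |C − G| = 29.94.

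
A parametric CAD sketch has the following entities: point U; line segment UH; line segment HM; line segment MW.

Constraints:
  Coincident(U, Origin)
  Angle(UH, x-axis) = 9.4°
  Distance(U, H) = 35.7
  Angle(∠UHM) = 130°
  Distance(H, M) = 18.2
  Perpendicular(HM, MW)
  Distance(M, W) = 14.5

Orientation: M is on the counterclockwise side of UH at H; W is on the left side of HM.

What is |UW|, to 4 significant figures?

43.11

U is at the origin; UH runs at 9.4° with length 35.7, so H = 35.7·(cos 9.4°, sin 9.4°) = (35.22, 5.831). ∠UHM = 130.0°, so HM runs at 9.4° + (180° − 130.0°) = 59.40° from the x-axis; with |HM| = 18.2, M = H + 18.2·(cos 59.40°, sin 59.40°) = (44.49, 21.50). HM ⟂ MW; with |MW| = 14.5 on the left of HM, W = M + 14.5·(-0.8607, 0.5090) = (32.00, 28.88). Then |UW| = |W − U| = 43.11.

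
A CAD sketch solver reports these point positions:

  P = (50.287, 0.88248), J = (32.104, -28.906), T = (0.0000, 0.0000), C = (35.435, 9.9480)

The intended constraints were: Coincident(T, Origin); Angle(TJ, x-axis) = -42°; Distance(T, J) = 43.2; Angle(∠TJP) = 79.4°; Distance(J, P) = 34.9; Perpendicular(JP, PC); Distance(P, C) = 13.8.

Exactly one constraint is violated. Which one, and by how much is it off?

Distance(P, C) = 13.8 — off by 3.60.

T = (0.00, 0.00) ✓; TJ at -42.00° ✓; |TJ| = 43.20 ✓; ∠TJP = 79.40° ✓; |JP| = 34.90 ✓; ∠(JP, PC) = 90.00° ✓; |PC| = 17.40 ✗.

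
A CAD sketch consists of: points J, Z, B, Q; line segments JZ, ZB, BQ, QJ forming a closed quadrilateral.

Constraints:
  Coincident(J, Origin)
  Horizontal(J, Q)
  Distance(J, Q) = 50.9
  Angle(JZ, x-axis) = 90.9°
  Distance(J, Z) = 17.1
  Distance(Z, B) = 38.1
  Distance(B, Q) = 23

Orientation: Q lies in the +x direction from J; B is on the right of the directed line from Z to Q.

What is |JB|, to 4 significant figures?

29.95

J is at the origin; J and Q share the same y with |JQ| = 50.9 and Q in +x, so Q = (50.9, 0). JZ runs at 90.9° with |JZ| = 17.1, so Z = (-0.2686, 17.10). B is determined by |ZB| = 38.1 and |BQ| = 23.0 together: it lies at the intersection of circle(Z, 38.1) and circle(Q, 23.0). With |ZQ| = 53.95, the foot of the radical line on ZQ is 35.53 from Z and the perpendicular offset is √(38.1² − 35.53²) = 13.77. Taking the right-of-ZQ solution: B = (29.06, -7.219).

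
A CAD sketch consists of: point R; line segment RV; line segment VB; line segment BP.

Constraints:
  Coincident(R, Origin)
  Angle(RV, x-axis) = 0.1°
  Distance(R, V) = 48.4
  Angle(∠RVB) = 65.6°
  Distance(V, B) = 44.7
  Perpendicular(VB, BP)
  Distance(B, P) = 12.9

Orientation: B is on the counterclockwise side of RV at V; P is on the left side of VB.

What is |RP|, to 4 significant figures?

39.78

∠RVB = 65.6°, so VB runs at 0.1° + (180° − 65.6°) = 114.5° from the x-axis; with |VB| = 44.7, B = V + 44.7·(cos 114.5°, sin 114.5°) = (29.86, 40.76). The perpendicularity gives BP at right angles to VB; with |BP| = 12.9 on the left of VB, P = B + 12.9·(-0.9100, -0.4147) = (18.12, 35.41). Then |RP| = |P − R| = 39.78.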